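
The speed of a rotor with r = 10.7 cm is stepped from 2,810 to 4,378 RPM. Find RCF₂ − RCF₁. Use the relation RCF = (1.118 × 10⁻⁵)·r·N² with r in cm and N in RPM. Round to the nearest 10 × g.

RCF₁ = 1.118 × 10⁻⁵ × 10.7 × (2810)² = 1.118 × 10⁻⁵ × 10.7 × 7,896,100 ≈ 944.6 × g
RCF₂ = 1.118 × 10⁻⁵ × 10.7 × (4378)² = 1.118 × 10⁻⁵ × 10.7 × 19,166,884 ≈ 2,292.9 × g
Increase = 2,292.9 − 944.6 = 1,348.3

1350 x g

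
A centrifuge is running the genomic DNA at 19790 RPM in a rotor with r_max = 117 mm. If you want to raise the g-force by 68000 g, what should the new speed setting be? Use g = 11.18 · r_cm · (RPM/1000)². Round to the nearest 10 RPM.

≈ 30190 RPM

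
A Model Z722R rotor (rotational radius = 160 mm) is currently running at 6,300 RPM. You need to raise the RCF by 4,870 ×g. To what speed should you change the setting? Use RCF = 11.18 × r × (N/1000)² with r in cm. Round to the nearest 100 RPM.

N₂ ≈ 8200 RPM

r = 160 mm = 16.0 cm
Current RCF = 11.18 × 16 × (6.3)² = 11.18 × 16 × 39.69 ≈ 7,099.7 × g
Target RCF = 7,099.7 + 4,870 = 11,969.7 × g
(N/1000)² = 11,969.7 / 178.88 = 66.91469
N = 1000 × √66.91469 ≈ 8,180.1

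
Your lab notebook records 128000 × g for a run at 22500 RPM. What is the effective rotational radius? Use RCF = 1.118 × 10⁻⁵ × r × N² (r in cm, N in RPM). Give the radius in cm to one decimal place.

RCF = 1.118 × 10⁻⁵ × r × N²
128000 = 1.118 × 10⁻⁵ × r × (22500)²
r = 128000 / (1.118 × 10⁻⁵ × 506,250,000) = 128000 / 5659.875 ≈ 22.615 cm

22.6 cm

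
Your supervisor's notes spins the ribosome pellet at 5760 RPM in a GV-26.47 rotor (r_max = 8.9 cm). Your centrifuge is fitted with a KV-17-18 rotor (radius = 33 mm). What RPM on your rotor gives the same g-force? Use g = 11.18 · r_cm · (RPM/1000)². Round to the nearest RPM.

9459 RPM

RCF = 11.18 × r × (N/1000)²
RCF_original = 11.18 × 8.9 × (5.76)² = 11.18 × 8.9 × 33.1776 ≈ 3,301.2 × g
Your rotor: r = 33 mm = 3.3 cm
3,301.2 = 11.18 × 3.3 × (N/1000)²
(N/1000)² = 3,301.2 / 36.894 = 89.47796
N = 1000 × √89.47796 ≈ 9,459.3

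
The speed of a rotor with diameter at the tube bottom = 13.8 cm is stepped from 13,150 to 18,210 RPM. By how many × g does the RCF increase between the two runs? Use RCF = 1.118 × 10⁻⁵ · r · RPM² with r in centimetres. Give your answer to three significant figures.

12200 × g

r = 13.8 / 2 = 6.9 cm
RCF₁ = 1.118 × 10⁻⁵ × 6.9 × (13150)² = 1.118 × 10⁻⁵ × 6.9 × 172,922,500 ≈ 13,339.6 × g
RCF₂ = 1.118 × 10⁻⁵ × 6.9 × (18210)² = 1.118 × 10⁻⁵ × 6.9 × 331,604,100 ≈ 25,580.6 × g
Increase = 25,580.6 − 13,339.6 = 12,241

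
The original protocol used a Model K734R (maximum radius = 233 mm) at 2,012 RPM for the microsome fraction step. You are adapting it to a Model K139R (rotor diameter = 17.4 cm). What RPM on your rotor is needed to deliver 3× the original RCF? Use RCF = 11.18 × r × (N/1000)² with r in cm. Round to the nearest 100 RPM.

5700 RPM

Original rotor: r = 233 mm = 23.3 cm
RCF_original = 11.18 × 23.3 × (2.012)² = 11.18 × 23.3 × 4.048144 ≈ 1,054.5 × g
Target RCF = 3 × 1,054.5 ≈ 3,163.5 × g
Your rotor: r = 17.4 / 2 = 8.7 cm
3,163.5 = 11.18 × 8.7 × (N/1000)²
(N/1000)² = 3,163.5 / 97.266 = 32.52421
N = 1000 × √32.52421 ≈ 5,703.0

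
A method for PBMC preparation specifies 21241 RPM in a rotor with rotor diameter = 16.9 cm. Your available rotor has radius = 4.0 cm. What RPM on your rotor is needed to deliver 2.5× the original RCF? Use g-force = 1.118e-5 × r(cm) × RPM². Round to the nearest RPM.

≈ 48814 RPM

Original rotor: r = 16.9 / 2 = 8.45 cm
RCF = 1.118 × 10⁻⁵ × r × N²
RCF_original = 1.118 × 10⁻⁵ × 8.45 × (21241)² = 1.118 × 10⁻⁵ × 8.45 × 451,180,081 ≈ 42,623.4 × g
Target RCF = 2.5 × 42,623.4 ≈ 106,558.5 × g
106,558.5 = 1.118 × 10⁻⁵ × 4 × N²
N² = 106,558.5 / (4.472 × 10⁻⁵) = 2,382,792,934
N ≈ √2,382,792,934 ≈ 48,813.9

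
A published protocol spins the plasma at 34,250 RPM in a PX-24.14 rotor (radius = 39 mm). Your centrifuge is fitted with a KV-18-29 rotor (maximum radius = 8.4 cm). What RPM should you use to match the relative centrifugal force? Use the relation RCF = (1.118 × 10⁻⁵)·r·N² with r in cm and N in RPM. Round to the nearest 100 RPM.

23300 RPM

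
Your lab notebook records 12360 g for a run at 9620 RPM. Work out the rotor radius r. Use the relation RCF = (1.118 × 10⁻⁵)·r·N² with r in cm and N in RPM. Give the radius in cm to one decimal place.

11.9 cm

12360 = 1.118 × 10⁻⁵ × r × (9620)²
r = 12360 / (1.118 × 10⁻⁵ × 92,544,400) = 12360 / 1034.646 ≈ 11.946 cm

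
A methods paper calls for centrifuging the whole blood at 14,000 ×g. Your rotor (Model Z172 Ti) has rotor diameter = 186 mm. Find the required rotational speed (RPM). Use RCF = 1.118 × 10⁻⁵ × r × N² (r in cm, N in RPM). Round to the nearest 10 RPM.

r = 186 mm / 2 = 93 mm = 9.3 cm
14,000 = 1.118 × 10⁻⁵ × 9.3 × N²
N² = 14,000 / (10.3974 × 10⁻⁵) = 134,649,047
N ≈ √134,649,047 ≈ 11,603.8

≈ 11600 RPM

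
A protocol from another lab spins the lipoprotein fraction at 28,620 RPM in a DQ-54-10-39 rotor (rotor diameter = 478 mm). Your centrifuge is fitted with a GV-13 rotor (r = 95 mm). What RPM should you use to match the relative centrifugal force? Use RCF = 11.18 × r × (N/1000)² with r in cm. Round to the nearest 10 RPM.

45390 RPM

Original rotor: r = 478 mm / 2 = 239 mm = 23.9 cm
RCF = 11.18 × r × (N/1000)²
RCF_original = 11.18 × 23.9 × (28.62)² = 11.18 × 23.9 × 819.1044 ≈ 218,866.3 × g
Your rotor: r = 95 mm = 9.5 cm
218,866.3 = 11.18 × 9.5 × (N/1000)²
(N/1000)² = 218,866.3 / 106.21 = 2060.694
N = 1000 × √2060.694 ≈ 45,394.9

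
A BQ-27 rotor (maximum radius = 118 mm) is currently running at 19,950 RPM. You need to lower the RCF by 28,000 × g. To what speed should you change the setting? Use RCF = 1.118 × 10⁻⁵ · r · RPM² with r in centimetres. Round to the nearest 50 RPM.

r = 118 mm = 11.8 cm
Current RCF = 1.118 × 10⁻⁵ × 11.8 × (19950)² = 1.118 × 10⁻⁵ × 11.8 × 398,002,500 ≈ 52,506.1 × g
Target RCF = 52,506.1 − 28,000 = 24,506.1 × g
N² = 24,506.1 / (13.1924 × 10⁻⁵) = 185,759,225
N ≈ √185,759,225 ≈ 13,629.4

N₂ ≈ 13650 RPM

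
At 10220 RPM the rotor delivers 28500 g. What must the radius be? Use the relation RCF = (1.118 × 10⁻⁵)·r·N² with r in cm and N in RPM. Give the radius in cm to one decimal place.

24.4 cm

28500 = 1.118 × 10⁻⁵ × r × (10220)²
r = 28500 / (1.118 × 10⁻⁵ × 104,448,400) = 28500 / 1167.733 ≈ 24.406 cm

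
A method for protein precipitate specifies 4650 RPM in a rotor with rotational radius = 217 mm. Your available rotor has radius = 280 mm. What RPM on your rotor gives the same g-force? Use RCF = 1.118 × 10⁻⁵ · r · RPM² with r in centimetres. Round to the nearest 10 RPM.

≈ 4090 RPM

Original rotor: r = 217 mm = 21.7 cm
RCF_original = 1.118 × 10⁻⁵ × 21.7 × (4650)² = 1.118 × 10⁻⁵ × 21.7 × 21,622,500 ≈ 5,245.7 × g
Your rotor: r = 280 mm = 28.0 cm
5,245.7 = 1.118 × 10⁻⁵ × 28 × N²
N² = 5,245.7 / (31.304 × 10⁻⁵) = 16,757,283
N ≈ √16,757,283 ≈ 4,093.6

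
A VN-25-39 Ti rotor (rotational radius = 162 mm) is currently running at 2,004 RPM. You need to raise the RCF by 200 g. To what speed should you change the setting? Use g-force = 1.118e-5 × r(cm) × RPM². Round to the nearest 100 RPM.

r = 162 mm = 16.2 cm
Current RCF = 1.118 × 10⁻⁵ × 16.2 × (2004)² = 1.118 × 10⁻⁵ × 16.2 × 4,016,016 ≈ 727.4 × g
Target RCF = 727.4 + 200 = 927.4 × g
N² = 927.4 / (18.1116 × 10⁻⁵) = 5,120,475
N ≈ √5,120,475 ≈ 2,262.8

2300 RPM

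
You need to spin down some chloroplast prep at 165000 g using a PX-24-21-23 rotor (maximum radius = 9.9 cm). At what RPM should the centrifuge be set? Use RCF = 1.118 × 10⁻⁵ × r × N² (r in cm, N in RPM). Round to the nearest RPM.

165,000 = 1.118 × 10⁻⁵ × 9.9 × N²
N² = 165,000 / (11.0682 × 10⁻⁵) = 1,490,757,305
N ≈ √1,490,757,305 ≈ 38,610.3

38610 RPM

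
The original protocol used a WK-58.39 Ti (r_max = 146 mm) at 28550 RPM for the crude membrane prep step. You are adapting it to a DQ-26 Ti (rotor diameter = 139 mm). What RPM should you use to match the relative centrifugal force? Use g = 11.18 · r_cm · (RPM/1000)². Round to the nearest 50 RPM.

≈ 41400 RPM

Original rotor: r = 146 mm = 14.6 cm
RCF_original = 11.18 × 14.6 × (28.55)² = 11.18 × 14.6 × 815.1025 ≈ 133,047.6 × g
Your rotor: r = 139 mm / 2 = 69.5 mm = 6.95 cm
133,047.6 = 11.18 × 6.95 × (N/1000)²
(N/1000)² = 133,047.6 / 77.701 = 1712.302
N = 1000 × √1712.302 ≈ 41,380.0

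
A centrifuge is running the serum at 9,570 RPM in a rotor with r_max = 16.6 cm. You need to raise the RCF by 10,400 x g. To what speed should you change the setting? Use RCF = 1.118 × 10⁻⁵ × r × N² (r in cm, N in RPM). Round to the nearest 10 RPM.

Current RCF = 1.118 × 10⁻⁵ × 16.6 × (9570)² = 1.118 × 10⁻⁵ × 16.6 × 91,584,900 ≈ 16,997.1 × g
Target RCF = 16,997.1 + 10,400 = 27,397.1 × g
N² = 27,397.1 / (18.5588 × 10⁻⁵) = 147,623,230
N ≈ √147,623,230 ≈ 12,150.0

12150 RPM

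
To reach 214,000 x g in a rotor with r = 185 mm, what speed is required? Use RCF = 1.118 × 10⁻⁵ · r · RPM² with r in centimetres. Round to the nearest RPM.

r = 185 mm = 18.5 cm
214,000 = 1.118 × 10⁻⁵ × 18.5 × N²
N² = 214,000 / (20.683 × 10⁻⁵) = 1,034,666,151
N ≈ √1,034,666,151 ≈ 32,166.2

≈ 32166 RPM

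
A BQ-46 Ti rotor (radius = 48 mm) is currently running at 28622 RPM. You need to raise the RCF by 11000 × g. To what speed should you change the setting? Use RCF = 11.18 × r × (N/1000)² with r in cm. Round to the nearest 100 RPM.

r = 48 mm = 4.8 cm
Current RCF = 11.18 × 4.8 × (28.622)² = 11.18 × 4.8 × 819.218884 ≈ 43,962.6 × g
Target RCF = 43,962.6 + 11,000 = 54,962.6 × g
(N/1000)² = 54,962.6 / 53.664 = 1024.199
N = 1000 × √1024.199 ≈ 32,003.1

32000 RPM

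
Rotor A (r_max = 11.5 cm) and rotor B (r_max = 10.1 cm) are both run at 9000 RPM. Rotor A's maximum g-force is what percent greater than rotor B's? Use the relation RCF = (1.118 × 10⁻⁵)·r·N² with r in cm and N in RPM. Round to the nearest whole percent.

14%

At equal RPM, RCF scales linearly with r: ratio = 11.5 / 10.1 = 1.1386.
So rotor A delivers 13.9% more g-force.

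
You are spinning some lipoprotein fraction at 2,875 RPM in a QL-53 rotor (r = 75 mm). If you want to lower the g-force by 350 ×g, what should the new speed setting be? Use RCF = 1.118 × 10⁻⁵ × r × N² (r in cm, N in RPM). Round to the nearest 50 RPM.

r = 75 mm = 7.5 cm
Current RCF = 1.118 × 10⁻⁵ × 7.5 × (2875)² = 1.118 × 10⁻⁵ × 7.5 × 8,265,625 ≈ 693.1 × g
Target RCF = 693.1 − 350 = 343.1 × g
N² = 343.1 / (8.385 × 10⁻⁵) = 4,091,831
N ≈ √4,091,831 ≈ 2,022.8

≈ 2000 RPM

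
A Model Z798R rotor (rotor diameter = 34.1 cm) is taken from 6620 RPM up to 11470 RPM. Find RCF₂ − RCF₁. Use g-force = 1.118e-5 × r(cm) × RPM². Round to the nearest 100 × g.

r = 34.1 / 2 = 17.05 cm
RCF₁ = 1.118 × 10⁻⁵ × 17.05 × (6620)² = 1.118 × 10⁻⁵ × 17.05 × 43,824,400 ≈ 8,353.8 × g
RCF₂ = 1.118 × 10⁻⁵ × 17.05 × (11470)² = 1.118 × 10⁻⁵ × 17.05 × 131,560,900 ≈ 25,078 × g
Increase = 25,078 − 8,353.8 = 16,724.2

≈ 16700 g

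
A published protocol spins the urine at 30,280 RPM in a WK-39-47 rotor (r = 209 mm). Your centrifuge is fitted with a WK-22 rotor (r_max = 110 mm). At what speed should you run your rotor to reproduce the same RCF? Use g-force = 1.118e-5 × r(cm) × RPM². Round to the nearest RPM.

Original rotor: r = 209 mm = 20.9 cm
RCF_original = 1.118 × 10⁻⁵ × 20.9 × (30280)² = 1.118 × 10⁻⁵ × 20.9 × 916,878,400 ≈ 214,239.6 × g
Your rotor: r = 110 mm = 11.0 cm
214,239.6 = 1.118 × 10⁻⁵ × 11 × N²
N² = 214,239.6 / (12.298 × 10⁻⁵) = 1,742,068,629
N ≈ √1,742,068,629 ≈ 41,738.1

41738 RPM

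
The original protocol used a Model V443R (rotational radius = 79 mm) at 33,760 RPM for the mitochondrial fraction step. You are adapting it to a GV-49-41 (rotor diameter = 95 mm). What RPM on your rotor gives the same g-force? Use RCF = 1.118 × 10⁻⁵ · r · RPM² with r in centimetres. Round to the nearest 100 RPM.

≈ 43500 RPM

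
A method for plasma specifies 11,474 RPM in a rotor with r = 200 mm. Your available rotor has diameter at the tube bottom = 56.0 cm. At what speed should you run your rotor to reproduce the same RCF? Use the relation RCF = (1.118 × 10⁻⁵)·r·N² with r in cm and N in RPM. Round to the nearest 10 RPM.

Original rotor: r = 200 mm = 20.0 cm
RCF_original = 1.118 × 10⁻⁵ × 20 × (11474)² = 1.118 × 10⁻⁵ × 20 × 131,652,676 ≈ 29,437.5 × g
Your rotor: r = 56.0 / 2 = 28 cm
29,437.5 = 1.118 × 10⁻⁵ × 28 × N²
N² = 29,437.5 / (31.304 × 10⁻⁵) = 94,037,503
N ≈ √94,037,503 ≈ 9,697.3

≈ 9700 RPM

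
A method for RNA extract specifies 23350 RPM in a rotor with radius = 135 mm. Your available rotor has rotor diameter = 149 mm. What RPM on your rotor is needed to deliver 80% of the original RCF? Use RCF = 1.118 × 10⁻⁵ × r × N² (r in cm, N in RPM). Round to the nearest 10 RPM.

28110 RPM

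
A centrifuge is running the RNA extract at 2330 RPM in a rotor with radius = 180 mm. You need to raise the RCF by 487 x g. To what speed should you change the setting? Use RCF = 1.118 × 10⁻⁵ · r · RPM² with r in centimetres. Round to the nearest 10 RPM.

≈ 2800 RPM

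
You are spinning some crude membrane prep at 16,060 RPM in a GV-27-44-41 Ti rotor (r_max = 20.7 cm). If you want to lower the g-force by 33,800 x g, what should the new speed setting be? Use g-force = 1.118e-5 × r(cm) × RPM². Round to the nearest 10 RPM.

10580 RPM

Current RCF = 1.118 × 10⁻⁵ × 20.7 × (16060)² = 1.118 × 10⁻⁵ × 20.7 × 257,923,600 ≈ 59,690.2 × g
Target RCF = 59,690.2 − 33,800 = 25,890.2 × g
N² = 25,890.2 / (23.1426 × 10⁻⁵) = 111,872,478
N ≈ √111,872,478 ≈ 10,577.0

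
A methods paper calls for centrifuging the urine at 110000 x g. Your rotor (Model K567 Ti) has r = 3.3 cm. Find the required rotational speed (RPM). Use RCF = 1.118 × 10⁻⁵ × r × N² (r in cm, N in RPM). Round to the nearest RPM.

54603 RPM

110,000 = 1.118 × 10⁻⁵ × 3.3 × N²
N² = 110,000 / (3.6894 × 10⁻⁵) = 2,981,514,609
N ≈ √2,981,514,609 ≈ 54,603.2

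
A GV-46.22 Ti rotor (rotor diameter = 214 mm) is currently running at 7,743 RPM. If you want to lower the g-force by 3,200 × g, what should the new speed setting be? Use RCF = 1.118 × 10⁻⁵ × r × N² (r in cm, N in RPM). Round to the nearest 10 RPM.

r = 214 mm / 2 = 107 mm = 10.7 cm
Current RCF = 1.118 × 10⁻⁵ × 10.7 × (7743)² = 1.118 × 10⁻⁵ × 10.7 × 59,954,049 ≈ 7,172.1 × g
Target RCF = 7,172.1 − 3,200 = 3,972.1 × g
N² = 3,972.1 / (11.9626 × 10⁻⁵) = 33,204,320
N ≈ √33,204,320 ≈ 5,762.3

5760 RPM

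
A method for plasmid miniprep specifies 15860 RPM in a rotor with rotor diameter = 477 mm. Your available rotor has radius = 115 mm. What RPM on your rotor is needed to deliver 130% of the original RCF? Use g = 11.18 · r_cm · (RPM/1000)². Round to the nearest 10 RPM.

≈ 26040 RPM

Original rotor: r = 477 mm / 2 = 238.5 mm = 23.85 cm
RCF_original = 11.18 × 23.85 × (15.86)² = 11.18 × 23.85 × 251.5396 ≈ 67,071.3 × g
Target RCF = 1.3 × 67,071.3 ≈ 87,192.7 × g
Your rotor: r = 115 mm = 11.5 cm
87,192.7 = 11.18 × 11.5 × (N/1000)²
(N/1000)² = 87,192.7 / 128.57 = 678.173
N = 1000 × √678.173 ≈ 26,041.8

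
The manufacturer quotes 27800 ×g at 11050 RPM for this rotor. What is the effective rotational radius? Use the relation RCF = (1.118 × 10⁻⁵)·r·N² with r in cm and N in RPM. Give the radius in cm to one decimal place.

20.4 cm

27800 = 1.118 × 10⁻⁵ × r × (11050)²
r = 27800 / (1.118 × 10⁻⁵ × 122,102,500) = 27800 / 1365.106 ≈ 20.365 cm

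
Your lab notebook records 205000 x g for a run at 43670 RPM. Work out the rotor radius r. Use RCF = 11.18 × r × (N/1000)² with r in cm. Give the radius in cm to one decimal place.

205000 = 11.18 × r × (43.67)²
r = 205000 / (11.18 × 1907.0689) = 205000 / 21321.03 ≈ 9.615 cm

≈ 9.6 cm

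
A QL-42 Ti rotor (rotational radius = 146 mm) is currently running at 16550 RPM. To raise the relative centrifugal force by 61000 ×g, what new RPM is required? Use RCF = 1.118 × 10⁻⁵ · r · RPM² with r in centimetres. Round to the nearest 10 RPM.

25450 RPM

r = 146 mm = 14.6 cm
Current RCF = 1.118 × 10⁻⁵ × 14.6 × (16550)² = 1.118 × 10⁻⁵ × 14.6 × 273,902,500 ≈ 44,708.6 × g
Target RCF = 44,708.6 + 61,000 = 105,708.6 × g
N² = 105,708.6 / (16.3228 × 10⁻⁵) = 647,613,155
N ≈ √647,613,155 ≈ 25,448.2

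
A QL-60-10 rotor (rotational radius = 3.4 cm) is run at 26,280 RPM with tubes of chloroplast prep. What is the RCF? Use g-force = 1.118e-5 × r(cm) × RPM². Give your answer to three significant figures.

26300 × g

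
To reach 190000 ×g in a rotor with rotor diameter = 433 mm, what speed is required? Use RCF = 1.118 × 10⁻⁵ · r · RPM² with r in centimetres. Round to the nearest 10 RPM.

r = 433 mm / 2 = 216.5 mm = 21.65 cm
RCF = 1.118 × 10⁻⁵ × r × N²
190,000 = 1.118 × 10⁻⁵ × 21.65 × N²
N² = 190,000 / (24.2047 × 10⁻⁵) = 784,971,514
N ≈ √784,971,514 ≈ 28,017.3

≈ 28020 RPM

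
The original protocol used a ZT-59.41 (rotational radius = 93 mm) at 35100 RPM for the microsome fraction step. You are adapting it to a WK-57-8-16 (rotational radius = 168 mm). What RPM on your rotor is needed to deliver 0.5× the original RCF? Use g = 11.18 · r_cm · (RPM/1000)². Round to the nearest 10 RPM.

≈ 18470 RPM

Original rotor: r = 93 mm = 9.3 cm
RCF_original = 11.18 × 9.3 × (35.1)² = 11.18 × 9.3 × 1,232.01 ≈ 128,097 × g
Target RCF = 0.5 × 128,097 ≈ 64,048.5 × g
Your rotor: r = 168 mm = 16.8 cm
64,048.5 = 11.18 × 16.8 × (N/1000)²
(N/1000)² = 64,048.5 / 187.824 = 341.0027
N = 1000 × √341.0027 ≈ 18,466.3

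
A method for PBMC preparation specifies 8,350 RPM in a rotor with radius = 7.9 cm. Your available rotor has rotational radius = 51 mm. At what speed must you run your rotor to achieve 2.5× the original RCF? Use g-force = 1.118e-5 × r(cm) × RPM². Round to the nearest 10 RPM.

≈ 16430 RPM

RCF = 1.118 × 10⁻⁵ × r × N²
RCF_original = 1.118 × 10⁻⁵ × 7.9 × (8350)² = 1.118 × 10⁻⁵ × 7.9 × 69,722,500 ≈ 6,158 × g
Target RCF = 2.5 × 6,158 ≈ 15,395 × g
Your rotor: r = 51 mm = 5.1 cm
15,395 = 1.118 × 10⁻⁵ × 5.1 × N²
N² = 15,395 / (5.7018 × 10⁻⁵) = 270,002,455
N ≈ √270,002,455 ≈ 16,431.8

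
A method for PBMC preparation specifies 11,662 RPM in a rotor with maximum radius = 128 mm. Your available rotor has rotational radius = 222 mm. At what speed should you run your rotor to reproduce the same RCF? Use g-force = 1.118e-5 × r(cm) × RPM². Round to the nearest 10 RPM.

Original rotor: r = 128 mm = 12.8 cm
RCF = 1.118 × 10⁻⁵ × r × N²
RCF_original = 1.118 × 10⁻⁵ × 12.8 × (11662)² = 1.118 × 10⁻⁵ × 12.8 × 136,002,244 ≈ 19,462.5 × g
Your rotor: r = 222 mm = 22.2 cm
19,462.5 = 1.118 × 10⁻⁵ × 22.2 × N²
N² = 19,462.5 / (24.8196 × 10⁻⁵) = 78,415,849
N ≈ √78,415,849 ≈ 8,855.3

8860 RPM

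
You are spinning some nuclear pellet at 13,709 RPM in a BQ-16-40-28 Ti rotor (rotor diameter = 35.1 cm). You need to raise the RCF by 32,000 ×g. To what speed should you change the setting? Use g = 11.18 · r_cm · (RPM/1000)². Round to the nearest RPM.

18736 RPM

r = 35.1 / 2 = 17.55 cm
Current RCF = 11.18 × 17.55 × (13.709)² = 11.18 × 17.55 × 187.936681 ≈ 36,874.9 × g
Target RCF = 36,874.9 + 32,000 = 68,874.9 × g
(N/1000)² = 68,874.9 / 196.209 = 351.0282
N = 1000 × √351.0282 ≈ 18,735.7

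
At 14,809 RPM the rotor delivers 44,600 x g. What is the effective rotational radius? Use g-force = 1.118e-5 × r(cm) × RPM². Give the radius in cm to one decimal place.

RCF = 1.118 × 10⁻⁵ × r × N²
44600 = 1.118 × 10⁻⁵ × r × (14809)²
r = 44600 / (1.118 × 10⁻⁵ × 219,306,481) = 44600 / 2451.846 ≈ 18.190 cm

≈ 18.2 cm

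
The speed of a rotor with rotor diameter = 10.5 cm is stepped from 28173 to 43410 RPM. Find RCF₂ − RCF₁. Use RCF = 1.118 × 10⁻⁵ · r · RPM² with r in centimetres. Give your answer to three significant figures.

r = 10.5 / 2 = 5.25 cm
RCF₁ = 1.118 × 10⁻⁵ × 5.25 × (28173)² = 1.118 × 10⁻⁵ × 5.25 × 793,717,929 ≈ 46,587.3 × g
RCF₂ = 1.118 × 10⁻⁵ × 5.25 × (43410)² = 1.118 × 10⁻⁵ × 5.25 × 1,884,428,100 ≈ 110,606.5 × g
Increase = 110,606.5 − 46,587.3 = 64,019.2

64000 × g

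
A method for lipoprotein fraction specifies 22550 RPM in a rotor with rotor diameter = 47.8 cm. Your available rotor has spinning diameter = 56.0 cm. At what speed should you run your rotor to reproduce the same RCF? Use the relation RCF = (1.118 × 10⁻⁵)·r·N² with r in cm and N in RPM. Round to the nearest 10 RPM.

Original rotor: r = 47.8 / 2 = 23.9 cm
RCF_original = 1.118 × 10⁻⁵ × 23.9 × (22550)² = 1.118 × 10⁻⁵ × 23.9 × 508,502,500 ≈ 135,872.9 × g
Your rotor: r = 56.0 / 2 = 28 cm
135,872.9 = 1.118 × 10⁻⁵ × 28 × N²
N² = 135,872.9 / (31.304 × 10⁻⁵) = 434,043,253
N ≈ √434,043,253 ≈ 20,833.7

≈ 20830 RPM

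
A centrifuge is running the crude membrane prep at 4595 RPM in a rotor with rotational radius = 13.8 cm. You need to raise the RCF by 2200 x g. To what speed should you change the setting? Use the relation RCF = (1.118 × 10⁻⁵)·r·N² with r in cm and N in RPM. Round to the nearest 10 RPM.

≈ 5950 RPM

Current RCF = 1.118 × 10⁻⁵ × 13.8 × (4595)² = 1.118 × 10⁻⁵ × 13.8 × 21,114,025 ≈ 3,257.6 × g
Target RCF = 3,257.6 + 2,200 = 5,457.6 × g
N² = 5,457.6 / (15.4284 × 10⁻⁵) = 35,373,726
N ≈ √35,373,726 ≈ 5,947.6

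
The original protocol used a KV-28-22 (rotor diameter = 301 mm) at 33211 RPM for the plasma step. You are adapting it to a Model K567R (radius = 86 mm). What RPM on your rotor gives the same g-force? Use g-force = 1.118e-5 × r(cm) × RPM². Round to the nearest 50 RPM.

43950 RPM

Original rotor: r = 301 mm / 2 = 150.5 mm = 15.05 cm
RCF = 1.118 × 10⁻⁵ × r × N²
RCF_original = 1.118 × 10⁻⁵ × 15.05 × (33211)² = 1.118 × 10⁻⁵ × 15.05 × 1,102,970,521 ≈ 185,584.7 × g
Your rotor: r = 86 mm = 8.6 cm
185,584.7 = 1.118 × 10⁻⁵ × 8.6 × N²
N² = 185,584.7 / (9.6148 × 10⁻⁵) = 1,930,198,236
N ≈ √1,930,198,236 ≈ 43,934.0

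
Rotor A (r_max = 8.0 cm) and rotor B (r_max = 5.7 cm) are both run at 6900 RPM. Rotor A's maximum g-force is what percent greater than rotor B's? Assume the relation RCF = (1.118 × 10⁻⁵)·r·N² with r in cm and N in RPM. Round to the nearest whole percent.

40%

At equal RPM, RCF scales linearly with r: ratio = 8.0 / 5.7 = 1.4035.
So rotor A delivers 40.4% more g-force.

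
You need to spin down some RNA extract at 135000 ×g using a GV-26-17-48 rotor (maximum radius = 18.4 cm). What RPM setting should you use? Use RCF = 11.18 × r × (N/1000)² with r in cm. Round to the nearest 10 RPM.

25620 RPM

135,000 = 11.18 × 18.4 × (N/1000)²
(N/1000)² = 135,000 / 205.712 = 656.2573
N = 1000 × √656.2573 ≈ 25,617.5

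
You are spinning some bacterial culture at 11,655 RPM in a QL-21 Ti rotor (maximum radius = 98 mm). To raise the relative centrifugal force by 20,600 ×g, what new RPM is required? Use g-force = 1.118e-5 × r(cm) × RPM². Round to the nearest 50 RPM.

18000 RPM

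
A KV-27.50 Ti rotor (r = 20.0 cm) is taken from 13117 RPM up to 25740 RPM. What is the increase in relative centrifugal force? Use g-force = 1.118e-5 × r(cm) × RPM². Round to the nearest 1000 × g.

RCF₁ = 1.118 × 10⁻⁵ × 20 × (13117)² = 1.118 × 10⁻⁵ × 20 × 172,055,689 ≈ 38,471.7 × g
RCF₂ = 1.118 × 10⁻⁵ × 20 × (25740)² = 1.118 × 10⁻⁵ × 20 × 662,547,600 ≈ 148,145.6 × g
Increase = 148,145.6 − 38,471.7 = 109,673.9

≈ 110000 ×g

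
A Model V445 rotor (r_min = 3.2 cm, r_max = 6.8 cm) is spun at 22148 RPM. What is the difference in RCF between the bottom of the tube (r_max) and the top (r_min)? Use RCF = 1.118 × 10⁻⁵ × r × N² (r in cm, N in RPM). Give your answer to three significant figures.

≈ 19700 × g

RCF_max = 1.118 × 10⁻⁵ × 6.8 × (22148)² = 1.118 × 10⁻⁵ × 6.8 × 490,533,904 ≈ 37,292.3 × g
RCF_min = 1.118 × 10⁻⁵ × 3.2 × (22148)² = 1.118 × 10⁻⁵ × 3.2 × 490,533,904 ≈ 17,549.3 × g
ΔRCF = 37,292.3 − 17,549.3 = 19,743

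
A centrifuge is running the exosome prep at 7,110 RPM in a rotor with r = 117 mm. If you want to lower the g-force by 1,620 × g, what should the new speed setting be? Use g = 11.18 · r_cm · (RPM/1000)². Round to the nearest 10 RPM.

r = 117 mm = 11.7 cm
Current RCF = 11.18 × 11.7 × (7.11)² = 11.18 × 11.7 × 50.5521 ≈ 6,612.5 × g
Target RCF = 6,612.5 − 1,620 = 4,992.5 × g
(N/1000)² = 4,992.5 / 130.806 = 38.16721
N = 1000 × √38.16721 ≈ 6,178.0

≈ 6180 RPM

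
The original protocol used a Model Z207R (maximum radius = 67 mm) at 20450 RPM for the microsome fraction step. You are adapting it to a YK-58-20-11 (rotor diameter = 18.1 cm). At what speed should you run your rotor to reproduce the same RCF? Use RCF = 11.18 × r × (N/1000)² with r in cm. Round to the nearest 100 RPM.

≈ 17600 RPM

Original rotor: r = 67 mm = 6.7 cm
RCF = 11.18 × r × (N/1000)²
RCF_original = 11.18 × 6.7 × (20.45)² = 11.18 × 6.7 × 418.2025 ≈ 31,325.9 × g
Your rotor: r = 18.1 / 2 = 9.05 cm
31,325.9 = 11.18 × 9.05 × (N/1000)²
(N/1000)² = 31,325.9 / 101.179 = 309.6087
N = 1000 × √309.6087 ≈ 17,595.7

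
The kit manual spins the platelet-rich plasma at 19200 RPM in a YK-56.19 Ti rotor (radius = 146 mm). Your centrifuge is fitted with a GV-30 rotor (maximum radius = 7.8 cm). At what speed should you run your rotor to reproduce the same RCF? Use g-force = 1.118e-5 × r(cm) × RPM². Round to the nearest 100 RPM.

≈ 26300 RPM

Original rotor: r = 146 mm = 14.6 cm
RCF = 1.118 × 10⁻⁵ × r × N²
RCF_original = 1.118 × 10⁻⁵ × 14.6 × (19200)² = 1.118 × 10⁻⁵ × 14.6 × 368,640,000 ≈ 60,172.4 × g
60,172.4 = 1.118 × 10⁻⁵ × 7.8 × N²
N² = 60,172.4 / (8.7204 × 10⁻⁵) = 690,018,806
N ≈ √690,018,806 ≈ 26,268.2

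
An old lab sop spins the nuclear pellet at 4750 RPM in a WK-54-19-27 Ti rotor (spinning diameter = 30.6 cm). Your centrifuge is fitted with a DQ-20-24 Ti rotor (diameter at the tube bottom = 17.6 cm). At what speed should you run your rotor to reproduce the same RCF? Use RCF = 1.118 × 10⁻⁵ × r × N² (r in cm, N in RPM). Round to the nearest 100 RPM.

Original rotor: r = 30.6 / 2 = 15.3 cm
RCF = 1.118 × 10⁻⁵ × r × N²
RCF_original = 1.118 × 10⁻⁵ × 15.3 × (4750)² = 1.118 × 10⁻⁵ × 15.3 × 22,562,500 ≈ 3,859.4 × g
Your rotor: r = 17.6 / 2 = 8.8 cm
3,859.4 = 1.118 × 10⁻⁵ × 8.8 × N²
N² = 3,859.4 / (9.8384 × 10⁻⁵) = 39,227,923
N ≈ √39,227,923 ≈ 6,263.2

6300 RPM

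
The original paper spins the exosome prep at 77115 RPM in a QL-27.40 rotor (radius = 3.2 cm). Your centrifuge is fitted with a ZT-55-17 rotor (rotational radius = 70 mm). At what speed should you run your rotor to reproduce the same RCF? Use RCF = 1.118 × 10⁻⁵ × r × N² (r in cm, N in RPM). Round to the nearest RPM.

≈ 52139 RPM

RCF_original = 1.118 × 10⁻⁵ × 3.2 × (77115)² = 1.118 × 10⁻⁵ × 3.2 × 5,946,723,225 ≈ 212,750 × g
Your rotor: r = 70 mm = 7.0 cm
212,750 = 1.118 × 10⁻⁵ × 7 × N²
N² = 212,750 / (7.826 × 10⁻⁵) = 2,718,502,428
N ≈ √2,718,502,428 ≈ 52,139.3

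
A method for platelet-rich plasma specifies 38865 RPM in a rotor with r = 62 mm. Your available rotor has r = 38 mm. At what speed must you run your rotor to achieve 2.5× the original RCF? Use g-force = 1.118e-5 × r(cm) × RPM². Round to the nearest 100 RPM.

Original rotor: r = 62 mm = 6.2 cm
RCF_original = 1.118 × 10⁻⁵ × 6.2 × (38865)² = 1.118 × 10⁻⁵ × 6.2 × 1,510,488,225 ≈ 104,701 × g
Target RCF = 2.5 × 104,701 ≈ 261,752.5 × g
Your rotor: r = 38 mm = 3.8 cm
261,752.5 = 1.118 × 10⁻⁵ × 3.8 × N²
N² = 261,752.5 / (4.2484 × 10⁻⁵) = 6,161,201,864
N ≈ √6,161,201,864 ≈ 78,493.3

78500 RPM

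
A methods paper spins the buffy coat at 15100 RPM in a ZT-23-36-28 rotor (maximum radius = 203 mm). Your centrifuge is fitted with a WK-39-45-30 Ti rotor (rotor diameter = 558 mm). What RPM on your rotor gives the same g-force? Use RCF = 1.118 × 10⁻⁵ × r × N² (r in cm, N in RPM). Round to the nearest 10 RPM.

≈ 12880 RPM

Original rotor: r = 203 mm = 20.3 cm
RCF = 1.118 × 10⁻⁵ × r × N²
RCF_original = 1.118 × 10⁻⁵ × 20.3 × (15100)² = 1.118 × 10⁻⁵ × 20.3 × 228,010,000 ≈ 51,747.8 × g
Your rotor: r = 558 mm / 2 = 279 mm = 27.9 cm
51,747.8 = 1.118 × 10⁻⁵ × 27.9 × N²
N² = 51,747.8 / (31.1922 × 10⁻⁵) = 165,899,808
N ≈ √165,899,808 ≈ 12,880.2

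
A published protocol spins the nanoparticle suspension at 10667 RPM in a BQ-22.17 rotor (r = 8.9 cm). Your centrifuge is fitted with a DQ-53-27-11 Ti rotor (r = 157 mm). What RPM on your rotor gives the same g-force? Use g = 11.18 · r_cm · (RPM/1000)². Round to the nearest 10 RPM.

8030 RPM

RCF_original = 11.18 × 8.9 × (10.667)² = 11.18 × 8.9 × 113.784889 ≈ 11,321.8 × g
Your rotor: r = 157 mm = 15.7 cm
11,321.8 = 11.18 × 15.7 × (N/1000)²
(N/1000)² = 11,321.8 / 175.526 = 64.50213
N = 1000 × √64.50213 ≈ 8,031.3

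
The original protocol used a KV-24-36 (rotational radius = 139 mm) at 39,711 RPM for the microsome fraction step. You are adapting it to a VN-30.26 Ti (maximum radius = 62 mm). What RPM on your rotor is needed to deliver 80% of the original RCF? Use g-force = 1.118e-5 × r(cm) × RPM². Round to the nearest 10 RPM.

53180 RPM

Original rotor: r = 139 mm = 13.9 cm
RCF_original = 1.118 × 10⁻⁵ × 13.9 × (39711)² = 1.118 × 10⁻⁵ × 13.9 × 1,576,963,521 ≈ 245,063.3 × g
Target RCF = 0.8 × 245,063.3 ≈ 196,050.6 × g
Your rotor: r = 62 mm = 6.2 cm
196,050.6 = 1.118 × 10⁻⁵ × 6.2 × N²
N² = 196,050.6 / (6.9316 × 10⁻⁵) = 2,828,359,975
N ≈ √2,828,359,975 ≈ 53,182.3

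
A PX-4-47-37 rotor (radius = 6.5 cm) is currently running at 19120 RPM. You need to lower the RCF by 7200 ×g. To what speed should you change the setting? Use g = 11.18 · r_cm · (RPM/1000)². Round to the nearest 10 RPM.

N₂ ≈ 16320 RPM

Current RCF = 11.18 × 6.5 × (19.12)² = 11.18 × 6.5 × 365.5744 ≈ 26,566.3 × g
Target RCF = 26,566.3 − 7,200 = 19,366.3 × g
(N/1000)² = 19,366.3 / 72.67 = 266.4965
N = 1000 × √266.4965 ≈ 16,324.7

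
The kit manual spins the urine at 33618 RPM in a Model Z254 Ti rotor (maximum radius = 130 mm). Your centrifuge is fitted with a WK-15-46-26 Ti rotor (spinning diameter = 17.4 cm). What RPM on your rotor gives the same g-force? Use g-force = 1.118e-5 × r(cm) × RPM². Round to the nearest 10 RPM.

Original rotor: r = 130 mm = 13.0 cm
RCF_original = 1.118 × 10⁻⁵ × 13 × (33618)² = 1.118 × 10⁻⁵ × 13 × 1,130,169,924 ≈ 164,258.9 × g
Your rotor: r = 17.4 / 2 = 8.7 cm
164,258.9 = 1.118 × 10⁻⁵ × 8.7 × N²
N² = 164,258.9 / (9.7266 × 10⁻⁵) = 1,688,759,690
N ≈ √1,688,759,690 ≈ 41,094.5

41090 RPM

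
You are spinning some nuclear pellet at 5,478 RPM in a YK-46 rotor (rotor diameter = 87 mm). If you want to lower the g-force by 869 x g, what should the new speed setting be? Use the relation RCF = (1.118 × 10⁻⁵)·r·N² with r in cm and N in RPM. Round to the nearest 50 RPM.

≈ 3500 RPM

r = 87 mm / 2 = 43.5 mm = 4.35 cm
Current RCF = 1.118 × 10⁻⁵ × 4.35 × (5478)² = 1.118 × 10⁻⁵ × 4.35 × 30,008,484 ≈ 1,459.4 × g
Target RCF = 1,459.4 − 869 = 590.4 × g
N² = 590.4 / (4.8633 × 10⁻⁵) = 12,139,905
N ≈ √12,139,905 ≈ 3,484.2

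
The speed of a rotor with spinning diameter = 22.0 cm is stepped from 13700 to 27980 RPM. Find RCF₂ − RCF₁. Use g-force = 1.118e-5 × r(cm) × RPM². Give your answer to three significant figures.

r = 22.0 / 2 = 11 cm
RCF₁ = 1.118 × 10⁻⁵ × 11 × (13700)² = 1.118 × 10⁻⁵ × 11 × 187,690,000 ≈ 23,082.1 × g
RCF₂ = 1.118 × 10⁻⁵ × 11 × (27980)² = 1.118 × 10⁻⁵ × 11 × 782,880,400 ≈ 96,278.6 × g
Increase = 96,278.6 − 23,082.1 = 73,196.5

≈ 73200 ×g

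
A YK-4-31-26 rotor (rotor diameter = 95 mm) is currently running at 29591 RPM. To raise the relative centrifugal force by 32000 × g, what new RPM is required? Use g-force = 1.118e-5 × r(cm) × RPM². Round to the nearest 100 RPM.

r = 95 mm / 2 = 47.5 mm = 4.75 cm
Current RCF = 1.118 × 10⁻⁵ × 4.75 × (29591)² = 1.118 × 10⁻⁵ × 4.75 × 875,627,281 ≈ 46,500.2 × g
Target RCF = 46,500.2 + 32,000 = 78,500.2 × g
N² = 78,500.2 / (5.3105 × 10⁻⁵) = 1,478,207,325
N ≈ √1,478,207,325 ≈ 38,447.5

≈ 38400 RPM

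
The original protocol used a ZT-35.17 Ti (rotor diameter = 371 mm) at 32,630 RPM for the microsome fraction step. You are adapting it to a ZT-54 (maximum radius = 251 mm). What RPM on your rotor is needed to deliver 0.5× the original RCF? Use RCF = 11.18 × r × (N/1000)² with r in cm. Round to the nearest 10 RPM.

19840 RPM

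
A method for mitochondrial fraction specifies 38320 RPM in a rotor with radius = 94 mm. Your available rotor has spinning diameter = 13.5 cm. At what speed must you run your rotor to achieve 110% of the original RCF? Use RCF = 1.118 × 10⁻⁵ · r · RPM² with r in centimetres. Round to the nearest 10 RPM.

Original rotor: r = 94 mm = 9.4 cm
RCF_original = 1.118 × 10⁻⁵ × 9.4 × (38320)² = 1.118 × 10⁻⁵ × 9.4 × 1,468,422,400 ≈ 154,319.4 × g
Target RCF = 1.1 × 154,319.4 ≈ 169,751.3 × g
Your rotor: r = 13.5 / 2 = 6.75 cm
169,751.3 = 1.118 × 10⁻⁵ × 6.75 × N²
N² = 169,751.3 / (7.5465 × 10⁻⁵) = 2,249,404,360
N ≈ √2,249,404,360 ≈ 47,427.9

≈ 47430 RPM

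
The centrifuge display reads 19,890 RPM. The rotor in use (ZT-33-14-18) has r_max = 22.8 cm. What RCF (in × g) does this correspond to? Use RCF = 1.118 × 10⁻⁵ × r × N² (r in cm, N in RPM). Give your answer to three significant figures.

RCF ≈ 101000 × g

RCF = 1.118 × 10⁻⁵ × 22.8 × (19890)² = 1.118 × 10⁻⁵ × 22.8 × 395,612,100 ≈ 100,843.1 × g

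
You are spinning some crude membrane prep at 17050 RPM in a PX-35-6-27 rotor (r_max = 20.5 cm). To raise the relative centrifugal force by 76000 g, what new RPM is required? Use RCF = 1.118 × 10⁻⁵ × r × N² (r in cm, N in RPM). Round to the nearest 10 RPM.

Current RCF = 1.118 × 10⁻⁵ × 20.5 × (17050)² = 1.118 × 10⁻⁵ × 20.5 × 290,702,500 ≈ 66,626.1 × g
Target RCF = 66,626.1 + 76,000 = 142,626.1 × g
N² = 142,626.1 / (22.919 × 10⁻⁵) = 622,305,074
N ≈ √622,305,074 ≈ 24,946.0

N₂ ≈ 24950 RPM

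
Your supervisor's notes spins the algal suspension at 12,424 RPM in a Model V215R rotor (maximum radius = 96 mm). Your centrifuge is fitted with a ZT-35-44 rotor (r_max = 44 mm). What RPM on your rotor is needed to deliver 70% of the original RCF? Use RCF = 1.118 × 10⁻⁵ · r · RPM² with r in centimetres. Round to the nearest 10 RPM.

15350 RPM

Original rotor: r = 96 mm = 9.6 cm
RCF = 1.118 × 10⁻⁵ × r × N²
RCF_original = 1.118 × 10⁻⁵ × 9.6 × (12424)² = 1.118 × 10⁻⁵ × 9.6 × 154,355,776 ≈ 16,566.7 × g
Target RCF = 0.7 × 16,566.7 ≈ 11,596.7 × g
Your rotor: r = 44 mm = 4.4 cm
11,596.7 = 1.118 × 10⁻⁵ × 4.4 × N²
N² = 11,596.7 / (4.9192 × 10⁻⁵) = 235,743,617
N ≈ √235,743,617 ≈ 15,353.9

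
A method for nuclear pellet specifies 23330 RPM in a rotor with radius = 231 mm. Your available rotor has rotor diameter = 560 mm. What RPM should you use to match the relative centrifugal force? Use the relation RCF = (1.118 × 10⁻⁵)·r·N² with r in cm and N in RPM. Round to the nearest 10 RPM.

Original rotor: r = 231 mm = 23.1 cm
RCF_original = 1.118 × 10⁻⁵ × 23.1 × (23330)² = 1.118 × 10⁻⁵ × 23.1 × 544,288,900 ≈ 140,567 × g
Your rotor: r = 560 mm / 2 = 280 mm = 28 cm
140,567 = 1.118 × 10⁻⁵ × 28 × N²
N² = 140,567 / (31.304 × 10⁻⁵) = 449,038,462
N ≈ √449,038,462 ≈ 21,190.5

21190 RPM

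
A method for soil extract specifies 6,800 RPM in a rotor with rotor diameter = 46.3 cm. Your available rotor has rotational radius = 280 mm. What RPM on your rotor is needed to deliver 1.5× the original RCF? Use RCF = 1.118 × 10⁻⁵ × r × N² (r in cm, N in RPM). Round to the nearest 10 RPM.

Original rotor: r = 46.3 / 2 = 23.15 cm
RCF = 1.118 × 10⁻⁵ × r × N²
RCF_original = 1.118 × 10⁻⁵ × 23.15 × (6800)² = 1.118 × 10⁻⁵ × 23.15 × 46,240,000 ≈ 11,967.7 × g
Target RCF = 1.5 × 11,967.7 ≈ 17,951.6 × g
Your rotor: r = 280 mm = 28.0 cm
17,951.6 = 1.118 × 10⁻⁵ × 28 × N²
N² = 17,951.6 / (31.304 × 10⁻⁵) = 57,346,026
N ≈ √57,346,026 ≈ 7,572.7

≈ 7570 RPM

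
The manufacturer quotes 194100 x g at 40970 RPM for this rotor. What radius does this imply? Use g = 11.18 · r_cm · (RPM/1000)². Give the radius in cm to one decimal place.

10.3 cm

194100 = 11.18 × r × (40.97)²
r = 194100 / (11.18 × 1678.5409) = 194100 / 18766.09 ≈ 10.343 cm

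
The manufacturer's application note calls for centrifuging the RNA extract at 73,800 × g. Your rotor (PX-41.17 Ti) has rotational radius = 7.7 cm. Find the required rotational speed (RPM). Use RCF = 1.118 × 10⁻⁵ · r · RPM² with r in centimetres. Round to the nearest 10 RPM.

29280 RPM

73,800 = 1.118 × 10⁻⁵ × 7.7 × N²
N² = 73,800 / (8.6086 × 10⁻⁵) = 857,282,253
N ≈ √857,282,253 ≈ 29,279.4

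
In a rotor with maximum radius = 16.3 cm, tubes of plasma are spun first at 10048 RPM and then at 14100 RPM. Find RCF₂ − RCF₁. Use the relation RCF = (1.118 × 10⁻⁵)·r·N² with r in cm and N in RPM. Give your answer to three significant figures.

≈ 17800 g

RCF₁ = 1.118 × 10⁻⁵ × 16.3 × (10048)² = 1.118 × 10⁻⁵ × 16.3 × 100,962,304 ≈ 18,398.8 × g
RCF₂ = 1.118 × 10⁻⁵ × 16.3 × (14100)² = 1.118 × 10⁻⁵ × 16.3 × 198,810,000 ≈ 36,229.9 × g
Increase = 36,229.9 − 18,398.8 = 17,831.1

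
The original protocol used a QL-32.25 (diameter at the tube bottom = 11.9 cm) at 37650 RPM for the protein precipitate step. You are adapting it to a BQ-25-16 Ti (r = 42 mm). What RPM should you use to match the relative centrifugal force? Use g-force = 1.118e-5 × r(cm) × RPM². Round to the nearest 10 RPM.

44810 RPM

Original rotor: r = 11.9 / 2 = 5.95 cm
RCF = 1.118 × 10⁻⁵ × r × N²
RCF_original = 1.118 × 10⁻⁵ × 5.95 × (37650)² = 1.118 × 10⁻⁵ × 5.95 × 1,417,522,500 ≈ 94,295 × g
Your rotor: r = 42 mm = 4.2 cm
94,295 = 1.118 × 10⁻⁵ × 4.2 × N²
N² = 94,295 / (4.6956 × 10⁻⁵) = 2,008,156,572
N ≈ √2,008,156,572 ≈ 44,812.5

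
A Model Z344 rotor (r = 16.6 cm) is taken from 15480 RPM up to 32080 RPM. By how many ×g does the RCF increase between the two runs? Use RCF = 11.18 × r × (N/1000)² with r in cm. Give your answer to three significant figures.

RCF₁ = 11.18 × 16.6 × (15.48)² = 11.18 × 16.6 × 239.6304 ≈ 44,472.5 × g
RCF₂ = 11.18 × 16.6 × (32.08)² = 11.18 × 16.6 × 1,029.1264 ≈ 190,993.5 × g
Increase = 190,993.5 − 44,472.5 = 146,521

≈ 147000 ×g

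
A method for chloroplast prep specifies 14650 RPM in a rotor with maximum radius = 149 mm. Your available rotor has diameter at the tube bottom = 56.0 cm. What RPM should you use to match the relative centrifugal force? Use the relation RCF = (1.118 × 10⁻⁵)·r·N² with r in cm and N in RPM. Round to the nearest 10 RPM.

10690 RPM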